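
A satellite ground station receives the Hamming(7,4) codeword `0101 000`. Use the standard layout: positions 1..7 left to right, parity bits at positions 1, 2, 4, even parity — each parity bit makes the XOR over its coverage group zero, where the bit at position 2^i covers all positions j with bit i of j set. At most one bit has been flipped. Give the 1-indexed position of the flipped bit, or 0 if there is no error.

6

s1: b1⊕b3⊕b5⊕b7 = 0⊕0⊕0⊕0 = 0
s2: b2⊕b3⊕b6⊕b7 = 1⊕0⊕0⊕0 = 1
s4: b4⊕b5⊕b6⊕b7 = 1⊕0⊕0⊕0 = 1
Syndrome (s4...s1) = 110 → position 6.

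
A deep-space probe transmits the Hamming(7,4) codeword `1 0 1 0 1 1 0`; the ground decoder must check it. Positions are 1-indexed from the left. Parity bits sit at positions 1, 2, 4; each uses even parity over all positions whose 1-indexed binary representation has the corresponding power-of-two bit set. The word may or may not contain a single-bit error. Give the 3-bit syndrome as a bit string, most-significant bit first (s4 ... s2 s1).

001

s1: b1⊕b3⊕b5⊕b7 = 1⊕1⊕1⊕0 = 1
s2: b2⊕b3⊕b6⊕b7 = 0⊕1⊕1⊕0 = 0
s4: b4⊕b5⊕b6⊕b7 = 0⊕1⊕1⊕0 = 0
Syndrome (s4...s1) = 001 → position 1.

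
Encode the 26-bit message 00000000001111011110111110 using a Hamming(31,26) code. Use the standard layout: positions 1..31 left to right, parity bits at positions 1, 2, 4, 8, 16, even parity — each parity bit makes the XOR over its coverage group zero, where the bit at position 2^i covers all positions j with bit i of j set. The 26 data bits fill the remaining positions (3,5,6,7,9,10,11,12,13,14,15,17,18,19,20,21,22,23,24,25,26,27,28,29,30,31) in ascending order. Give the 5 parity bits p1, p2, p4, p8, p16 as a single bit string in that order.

Place data bits at non-power-of-two positions: b3=0, b5=0, b6=0, b7=0, b9=0, b10=0, b11=0, b12=0, b13=0, b14=0, b15=1, b17=1, b18=1, b19=1, b20=0, b21=1, b22=1, b23=1, b24=1, b25=0, b26=1, b27=1, b28=1, b29=1, b30=1, b31=0.
p1 = XOR of data positions {3,5,7,9,11,13,15,17,19,21,23,25,27,29,31} = 0⊕0⊕0⊕0⊕0⊕0⊕1⊕1⊕1⊕1⊕1⊕0⊕1⊕1⊕0 = 1
p2 = XOR of data positions {3,6,7,10,11,14,15,18,19,22,23,26,27,30,31} = 0⊕0⊕0⊕0⊕0⊕0⊕1⊕1⊕1⊕1⊕1⊕1⊕1⊕1⊕0 = 0
p4 = XOR of data positions {5,6,7,12,13,14,15,20,21,22,23,28,29,30,31} = 0⊕0⊕0⊕0⊕0⊕0⊕1⊕0⊕1⊕1⊕1⊕1⊕1⊕1⊕0 = 1
p8 = XOR of data positions {9,10,11,12,13,14,15,24,25,26,27,28,29,30,31} = 0⊕0⊕0⊕0⊕0⊕0⊕1⊕1⊕0⊕1⊕1⊕1⊕1⊕1⊕0 = 1
p16 = XOR of data positions {17,18,19,20,21,22,23,24,25,26,27,28,29,30,31} = 1⊕1⊕1⊕0⊕1⊕1⊕1⊕1⊕0⊕1⊕1⊕1⊕1⊕1⊕0 = 0
Parity bits p1,p2,p4,p8,p16 = 10110

10110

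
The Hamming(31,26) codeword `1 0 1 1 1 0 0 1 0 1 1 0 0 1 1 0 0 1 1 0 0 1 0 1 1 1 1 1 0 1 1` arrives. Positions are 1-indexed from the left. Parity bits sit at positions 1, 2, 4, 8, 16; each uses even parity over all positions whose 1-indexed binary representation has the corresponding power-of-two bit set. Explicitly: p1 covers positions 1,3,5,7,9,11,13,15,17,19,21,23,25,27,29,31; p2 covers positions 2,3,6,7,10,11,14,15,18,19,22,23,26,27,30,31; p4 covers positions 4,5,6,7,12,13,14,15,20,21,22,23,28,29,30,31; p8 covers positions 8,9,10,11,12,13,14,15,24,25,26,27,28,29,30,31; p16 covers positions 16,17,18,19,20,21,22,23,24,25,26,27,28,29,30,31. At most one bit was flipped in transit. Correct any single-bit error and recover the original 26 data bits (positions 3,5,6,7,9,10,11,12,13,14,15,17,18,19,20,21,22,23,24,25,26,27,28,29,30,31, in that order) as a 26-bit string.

11000110011011001011111011

s1: b1⊕b3⊕b5⊕b7⊕b9⊕b11⊕b13⊕b15⊕b17⊕b19⊕b21⊕b23⊕b25⊕b27⊕b29⊕b31 = 1⊕1⊕1⊕0⊕0⊕1⊕0⊕1⊕0⊕1⊕0⊕0⊕1⊕1⊕0⊕1 = 1
s2: b2⊕b3⊕b6⊕b7⊕b10⊕b11⊕b14⊕b15⊕b18⊕b19⊕b22⊕b23⊕b26⊕b27⊕b30⊕b31 = 0⊕1⊕0⊕0⊕1⊕1⊕1⊕1⊕1⊕1⊕1⊕0⊕1⊕1⊕1⊕1 = 0
s4: b4⊕b5⊕b6⊕b7⊕b12⊕b13⊕b14⊕b15⊕b20⊕b21⊕b22⊕b23⊕b28⊕b29⊕b30⊕b31 = 1⊕1⊕0⊕0⊕0⊕0⊕1⊕1⊕0⊕0⊕1⊕0⊕1⊕0⊕1⊕1 = 0
s8: b8⊕b9⊕b10⊕b11⊕b12⊕b13⊕b14⊕b15⊕b24⊕b25⊕b26⊕b27⊕b28⊕b29⊕b30⊕b31 = 1⊕0⊕1⊕1⊕0⊕0⊕1⊕1⊕1⊕1⊕1⊕1⊕1⊕0⊕1⊕1 = 0
s16: b16⊕b17⊕b18⊕b19⊕b20⊕b21⊕b22⊕b23⊕b24⊕b25⊕b26⊕b27⊕b28⊕b29⊕b30⊕b31 = 0⊕0⊕1⊕1⊕0⊕0⊕1⊕0⊕1⊕1⊕1⊕1⊕1⊕0⊕1⊕1 = 0
Syndrome (s16...s1) = 00001 → position 1.
Flip bit 1: corrected codeword = 0011100101100110011001011111011
Data bits at positions 3,5,6,7,9,10,11,12,13,14,15,17,18,19,20,21,22,23,24,25,26,27,28,29,30,31: 11000110011011001011111011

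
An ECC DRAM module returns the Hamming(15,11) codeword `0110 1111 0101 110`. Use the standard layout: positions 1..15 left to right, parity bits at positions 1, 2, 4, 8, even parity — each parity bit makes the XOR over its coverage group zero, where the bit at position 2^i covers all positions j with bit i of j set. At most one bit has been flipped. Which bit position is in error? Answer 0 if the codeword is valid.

s1: b1⊕b3⊕b5⊕b7⊕b9⊕b11⊕b13⊕b15 = 0⊕1⊕1⊕1⊕0⊕0⊕1⊕0 = 0
s2: b2⊕b3⊕b6⊕b7⊕b10⊕b11⊕b14⊕b15 = 1⊕1⊕1⊕1⊕1⊕0⊕1⊕0 = 0
s4: b4⊕b5⊕b6⊕b7⊕b12⊕b13⊕b14⊕b15 = 0⊕1⊕1⊕1⊕1⊕1⊕1⊕0 = 0
s8: b8⊕b9⊕b10⊕b11⊕b12⊕b13⊕b14⊕b15 = 1⊕0⊕1⊕0⊕1⊕1⊕1⊕0 = 1
Syndrome (s8...s1) = 1000 → position 8.

8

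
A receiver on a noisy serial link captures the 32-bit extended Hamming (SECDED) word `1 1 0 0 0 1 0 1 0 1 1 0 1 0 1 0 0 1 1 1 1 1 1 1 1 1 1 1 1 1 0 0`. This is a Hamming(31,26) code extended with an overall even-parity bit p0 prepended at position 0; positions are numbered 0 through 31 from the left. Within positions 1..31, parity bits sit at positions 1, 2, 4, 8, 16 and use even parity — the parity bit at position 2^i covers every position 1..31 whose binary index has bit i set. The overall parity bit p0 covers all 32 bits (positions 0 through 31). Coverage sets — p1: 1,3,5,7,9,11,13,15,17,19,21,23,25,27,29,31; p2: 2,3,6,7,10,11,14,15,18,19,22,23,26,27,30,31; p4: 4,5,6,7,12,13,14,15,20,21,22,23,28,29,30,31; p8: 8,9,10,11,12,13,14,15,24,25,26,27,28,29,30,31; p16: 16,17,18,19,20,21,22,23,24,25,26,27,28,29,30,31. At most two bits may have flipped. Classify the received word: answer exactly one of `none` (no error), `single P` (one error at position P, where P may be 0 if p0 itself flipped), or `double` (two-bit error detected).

single 19

s1: b1⊕b3⊕b5⊕b7⊕b9⊕b11⊕b13⊕b15⊕b17⊕b19⊕b21⊕b23⊕b25⊕b27⊕b29⊕b31 = 1⊕0⊕1⊕1⊕1⊕0⊕0⊕0⊕1⊕1⊕1⊕1⊕1⊕1⊕1⊕0 = 1
s2: b2⊕b3⊕b6⊕b7⊕b10⊕b11⊕b14⊕b15⊕b18⊕b19⊕b22⊕b23⊕b26⊕b27⊕b30⊕b31 = 0⊕0⊕0⊕1⊕1⊕0⊕1⊕0⊕1⊕1⊕1⊕1⊕1⊕1⊕0⊕0 = 1
s4: b4⊕b5⊕b6⊕b7⊕b12⊕b13⊕b14⊕b15⊕b20⊕b21⊕b22⊕b23⊕b28⊕b29⊕b30⊕b31 = 0⊕1⊕0⊕1⊕1⊕0⊕1⊕0⊕1⊕1⊕1⊕1⊕1⊕1⊕0⊕0 = 0
s8: b8⊕b9⊕b10⊕b11⊕b12⊕b13⊕b14⊕b15⊕b24⊕b25⊕b26⊕b27⊕b28⊕b29⊕b30⊕b31 = 0⊕1⊕1⊕0⊕1⊕0⊕1⊕0⊕1⊕1⊕1⊕1⊕1⊕1⊕0⊕0 = 0
s16: b16⊕b17⊕b18⊕b19⊕b20⊕b21⊕b22⊕b23⊕b24⊕b25⊕b26⊕b27⊕b28⊕b29⊕b30⊕b31 = 0⊕1⊕1⊕1⊕1⊕1⊕1⊕1⊕1⊕1⊕1⊕1⊕1⊕1⊕0⊕0 = 1
Syndrome (s16...s1) = 10011 → position 19.
Overall parity (XOR of all 32 bits, including p0): 1⊕1⊕0⊕0⊕0⊕1⊕0⊕1⊕0⊕1⊕1⊕0⊕1⊕0⊕1⊕0⊕0⊕1⊕1⊕1⊕1⊕1⊕1⊕1⊕1⊕1⊕1⊕1⊕1⊕1⊕0⊕0 = 1
Overall=1, syndrome position=19 → single-bit error at position 19.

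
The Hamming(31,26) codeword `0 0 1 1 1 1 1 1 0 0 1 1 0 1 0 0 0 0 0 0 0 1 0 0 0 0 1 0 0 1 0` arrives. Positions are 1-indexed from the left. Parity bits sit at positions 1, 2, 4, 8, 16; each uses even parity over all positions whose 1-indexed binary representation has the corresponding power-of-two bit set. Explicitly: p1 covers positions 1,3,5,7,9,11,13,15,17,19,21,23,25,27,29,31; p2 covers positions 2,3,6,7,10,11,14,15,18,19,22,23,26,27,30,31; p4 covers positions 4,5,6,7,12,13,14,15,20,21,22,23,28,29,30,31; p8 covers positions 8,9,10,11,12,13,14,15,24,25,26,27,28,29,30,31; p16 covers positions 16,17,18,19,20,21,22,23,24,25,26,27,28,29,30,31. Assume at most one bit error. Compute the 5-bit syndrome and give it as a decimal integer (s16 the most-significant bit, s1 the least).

s1: b1⊕b3⊕b5⊕b7⊕b9⊕b11⊕b13⊕b15⊕b17⊕b19⊕b21⊕b23⊕b25⊕b27⊕b29⊕b31 = 0⊕1⊕1⊕1⊕0⊕1⊕0⊕0⊕0⊕0⊕0⊕0⊕0⊕1⊕0⊕0 = 1
s2: b2⊕b3⊕b6⊕b7⊕b10⊕b11⊕b14⊕b15⊕b18⊕b19⊕b22⊕b23⊕b26⊕b27⊕b30⊕b31 = 0⊕1⊕1⊕1⊕0⊕1⊕1⊕0⊕0⊕0⊕1⊕0⊕0⊕1⊕1⊕0 = 0
s4: b4⊕b5⊕b6⊕b7⊕b12⊕b13⊕b14⊕b15⊕b20⊕b21⊕b22⊕b23⊕b28⊕b29⊕b30⊕b31 = 1⊕1⊕1⊕1⊕1⊕0⊕1⊕0⊕0⊕0⊕1⊕0⊕0⊕0⊕1⊕0 = 0
s8: b8⊕b9⊕b10⊕b11⊕b12⊕b13⊕b14⊕b15⊕b24⊕b25⊕b26⊕b27⊕b28⊕b29⊕b30⊕b31 = 1⊕0⊕0⊕1⊕1⊕0⊕1⊕0⊕0⊕0⊕0⊕1⊕0⊕0⊕1⊕0 = 0
s16: b16⊕b17⊕b18⊕b19⊕b20⊕b21⊕b22⊕b23⊕b24⊕b25⊕b26⊕b27⊕b28⊕b29⊕b30⊕b31 = 0⊕0⊕0⊕0⊕0⊕0⊕1⊕0⊕0⊕0⊕0⊕1⊕0⊕0⊕1⊕0 = 1
Syndrome (s16...s1) = 10001 → position 17.

17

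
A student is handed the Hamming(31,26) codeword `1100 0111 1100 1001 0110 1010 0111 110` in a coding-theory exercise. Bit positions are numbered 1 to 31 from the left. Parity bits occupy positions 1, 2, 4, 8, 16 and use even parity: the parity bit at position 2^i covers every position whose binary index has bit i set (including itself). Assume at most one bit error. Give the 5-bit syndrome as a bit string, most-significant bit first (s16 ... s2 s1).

01001

s1: b1⊕b3⊕b5⊕b7⊕b9⊕b11⊕b13⊕b15⊕b17⊕b19⊕b21⊕b23⊕b25⊕b27⊕b29⊕b31 = 1⊕0⊕0⊕1⊕1⊕0⊕1⊕0⊕0⊕1⊕1⊕1⊕0⊕1⊕1⊕0 = 1
s2: b2⊕b3⊕b6⊕b7⊕b10⊕b11⊕b14⊕b15⊕b18⊕b19⊕b22⊕b23⊕b26⊕b27⊕b30⊕b31 = 1⊕0⊕1⊕1⊕1⊕0⊕0⊕0⊕1⊕1⊕0⊕1⊕1⊕1⊕1⊕0 = 0
s4: b4⊕b5⊕b6⊕b7⊕b12⊕b13⊕b14⊕b15⊕b20⊕b21⊕b22⊕b23⊕b28⊕b29⊕b30⊕b31 = 0⊕0⊕1⊕1⊕0⊕1⊕0⊕0⊕0⊕1⊕0⊕1⊕1⊕1⊕1⊕0 = 0
s8: b8⊕b9⊕b10⊕b11⊕b12⊕b13⊕b14⊕b15⊕b24⊕b25⊕b26⊕b27⊕b28⊕b29⊕b30⊕b31 = 1⊕1⊕1⊕0⊕0⊕1⊕0⊕0⊕0⊕0⊕1⊕1⊕1⊕1⊕1⊕0 = 1
s16: b16⊕b17⊕b18⊕b19⊕b20⊕b21⊕b22⊕b23⊕b24⊕b25⊕b26⊕b27⊕b28⊕b29⊕b30⊕b31 = 1⊕0⊕1⊕1⊕0⊕1⊕0⊕1⊕0⊕0⊕1⊕1⊕1⊕1⊕1⊕0 = 0
Syndrome (s16...s1) = 01001 → position 9.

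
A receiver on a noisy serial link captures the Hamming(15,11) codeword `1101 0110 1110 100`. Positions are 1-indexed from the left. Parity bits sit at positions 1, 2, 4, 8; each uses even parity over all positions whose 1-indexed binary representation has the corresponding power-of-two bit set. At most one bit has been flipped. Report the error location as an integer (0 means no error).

s1: b1⊕b3⊕b5⊕b7⊕b9⊕b11⊕b13⊕b15 = 1⊕0⊕0⊕1⊕1⊕1⊕1⊕0 = 1
s2: b2⊕b3⊕b6⊕b7⊕b10⊕b11⊕b14⊕b15 = 1⊕0⊕1⊕1⊕1⊕1⊕0⊕0 = 1
s4: b4⊕b5⊕b6⊕b7⊕b12⊕b13⊕b14⊕b15 = 1⊕0⊕1⊕1⊕0⊕1⊕0⊕0 = 0
s8: b8⊕b9⊕b10⊕b11⊕b12⊕b13⊕b14⊕b15 = 0⊕1⊕1⊕1⊕0⊕1⊕0⊕0 = 0
Syndrome (s8...s1) = 0011 → position 3.

3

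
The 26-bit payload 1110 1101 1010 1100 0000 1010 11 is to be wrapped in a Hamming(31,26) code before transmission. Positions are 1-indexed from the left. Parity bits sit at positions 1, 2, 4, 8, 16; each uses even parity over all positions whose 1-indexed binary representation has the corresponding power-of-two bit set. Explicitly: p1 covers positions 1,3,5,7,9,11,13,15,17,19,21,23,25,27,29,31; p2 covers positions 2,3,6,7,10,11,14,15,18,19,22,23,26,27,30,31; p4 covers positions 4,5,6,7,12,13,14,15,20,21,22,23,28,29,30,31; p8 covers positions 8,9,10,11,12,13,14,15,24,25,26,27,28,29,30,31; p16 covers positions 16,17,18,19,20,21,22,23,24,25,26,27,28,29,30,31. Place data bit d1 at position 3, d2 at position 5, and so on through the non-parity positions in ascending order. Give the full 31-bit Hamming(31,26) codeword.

Place data bits at non-power-of-two positions: b3=1, b5=1, b6=1, b7=0, b9=1, b10=1, b11=0, b12=1, b13=1, b14=0, b15=1, b17=0, b18=1, b19=1, b20=0, b21=0, b22=0, b23=0, b24=0, b25=0, b26=1, b27=0, b28=1, b29=0, b30=1, b31=1.
p1 = XOR of data positions {3,5,7,9,11,13,15,17,19,21,23,25,27,29,31} = 1⊕1⊕0⊕1⊕0⊕1⊕1⊕0⊕1⊕0⊕0⊕0⊕0⊕0⊕1 = 1
p2 = XOR of data positions {3,6,7,10,11,14,15,18,19,22,23,26,27,30,31} = 1⊕1⊕0⊕1⊕0⊕0⊕1⊕1⊕1⊕0⊕0⊕1⊕0⊕1⊕1 = 1
p4 = XOR of data positions {5,6,7,12,13,14,15,20,21,22,23,28,29,30,31} = 1⊕1⊕0⊕1⊕1⊕0⊕1⊕0⊕0⊕0⊕0⊕1⊕0⊕1⊕1 = 0
p8 = XOR of data positions {9,10,11,12,13,14,15,24,25,26,27,28,29,30,31} = 1⊕1⊕0⊕1⊕1⊕0⊕1⊕0⊕0⊕1⊕0⊕1⊕0⊕1⊕1 = 1
p16 = XOR of data positions {17,18,19,20,21,22,23,24,25,26,27,28,29,30,31} = 0⊕1⊕1⊕0⊕0⊕0⊕0⊕0⊕0⊕1⊕0⊕1⊕0⊕1⊕1 = 0
Codeword b1..b31 = 1110110111011010011000000101011

1110110111011010011000000101011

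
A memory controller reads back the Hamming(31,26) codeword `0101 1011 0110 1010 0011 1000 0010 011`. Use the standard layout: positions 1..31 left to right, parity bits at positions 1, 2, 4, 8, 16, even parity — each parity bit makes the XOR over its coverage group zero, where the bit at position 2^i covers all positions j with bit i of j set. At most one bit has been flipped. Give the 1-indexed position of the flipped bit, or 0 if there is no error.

s1: b1⊕b3⊕b5⊕b7⊕b9⊕b11⊕b13⊕b15⊕b17⊕b19⊕b21⊕b23⊕b25⊕b27⊕b29⊕b31 = 0⊕0⊕1⊕1⊕0⊕1⊕1⊕1⊕0⊕1⊕1⊕0⊕0⊕1⊕0⊕1 = 1
s2: b2⊕b3⊕b6⊕b7⊕b10⊕b11⊕b14⊕b15⊕b18⊕b19⊕b22⊕b23⊕b26⊕b27⊕b30⊕b31 = 1⊕0⊕0⊕1⊕1⊕1⊕0⊕1⊕0⊕1⊕0⊕0⊕0⊕1⊕1⊕1 = 1
s4: b4⊕b5⊕b6⊕b7⊕b12⊕b13⊕b14⊕b15⊕b20⊕b21⊕b22⊕b23⊕b28⊕b29⊕b30⊕b31 = 1⊕1⊕0⊕1⊕0⊕1⊕0⊕1⊕1⊕1⊕0⊕0⊕0⊕0⊕1⊕1 = 1
s8: b8⊕b9⊕b10⊕b11⊕b12⊕b13⊕b14⊕b15⊕b24⊕b25⊕b26⊕b27⊕b28⊕b29⊕b30⊕b31 = 1⊕0⊕1⊕1⊕0⊕1⊕0⊕1⊕0⊕0⊕0⊕1⊕0⊕0⊕1⊕1 = 0
s16: b16⊕b17⊕b18⊕b19⊕b20⊕b21⊕b22⊕b23⊕b24⊕b25⊕b26⊕b27⊕b28⊕b29⊕b30⊕b31 = 0⊕0⊕0⊕1⊕1⊕1⊕0⊕0⊕0⊕0⊕0⊕1⊕0⊕0⊕1⊕1 = 0
Syndrome (s16...s1) = 00111 → position 7.

7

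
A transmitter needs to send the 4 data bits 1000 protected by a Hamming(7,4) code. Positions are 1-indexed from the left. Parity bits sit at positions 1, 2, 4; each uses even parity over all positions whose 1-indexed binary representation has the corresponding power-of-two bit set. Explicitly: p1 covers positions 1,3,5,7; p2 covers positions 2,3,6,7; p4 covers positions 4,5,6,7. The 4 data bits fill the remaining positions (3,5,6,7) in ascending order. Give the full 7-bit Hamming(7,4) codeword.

1110000

Place data bits at non-power-of-two positions: b3=1, b5=0, b6=0, b7=0.
p1 = XOR of data positions {3,5,7} = 1⊕0⊕0 = 1
p2 = XOR of data positions {3,6,7} = 1⊕0⊕0 = 1
p4 = XOR of data positions {5,6,7} = 0⊕0⊕0 = 0
Codeword b1..b7 = 1110000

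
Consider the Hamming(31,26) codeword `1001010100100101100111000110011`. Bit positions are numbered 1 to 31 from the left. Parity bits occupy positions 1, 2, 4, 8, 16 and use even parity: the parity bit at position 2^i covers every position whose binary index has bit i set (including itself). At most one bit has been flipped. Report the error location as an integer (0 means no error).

s1: b1⊕b3⊕b5⊕b7⊕b9⊕b11⊕b13⊕b15⊕b17⊕b19⊕b21⊕b23⊕b25⊕b27⊕b29⊕b31 = 1⊕0⊕0⊕0⊕0⊕1⊕0⊕0⊕1⊕0⊕1⊕0⊕0⊕1⊕0⊕1 = 0
s2: b2⊕b3⊕b6⊕b7⊕b10⊕b11⊕b14⊕b15⊕b18⊕b19⊕b22⊕b23⊕b26⊕b27⊕b30⊕b31 = 0⊕0⊕1⊕0⊕0⊕1⊕1⊕0⊕0⊕0⊕1⊕0⊕1⊕1⊕1⊕1 = 0
s4: b4⊕b5⊕b6⊕b7⊕b12⊕b13⊕b14⊕b15⊕b20⊕b21⊕b22⊕b23⊕b28⊕b29⊕b30⊕b31 = 1⊕0⊕1⊕0⊕0⊕0⊕1⊕0⊕1⊕1⊕1⊕0⊕0⊕0⊕1⊕1 = 0
s8: b8⊕b9⊕b10⊕b11⊕b12⊕b13⊕b14⊕b15⊕b24⊕b25⊕b26⊕b27⊕b28⊕b29⊕b30⊕b31 = 1⊕0⊕0⊕1⊕0⊕0⊕1⊕0⊕0⊕0⊕1⊕1⊕0⊕0⊕1⊕1 = 1
s16: b16⊕b17⊕b18⊕b19⊕b20⊕b21⊕b22⊕b23⊕b24⊕b25⊕b26⊕b27⊕b28⊕b29⊕b30⊕b31 = 1⊕1⊕0⊕0⊕1⊕1⊕1⊕0⊕0⊕0⊕1⊕1⊕0⊕0⊕1⊕1 = 1
Syndrome (s16...s1) = 11000 → position 24.

24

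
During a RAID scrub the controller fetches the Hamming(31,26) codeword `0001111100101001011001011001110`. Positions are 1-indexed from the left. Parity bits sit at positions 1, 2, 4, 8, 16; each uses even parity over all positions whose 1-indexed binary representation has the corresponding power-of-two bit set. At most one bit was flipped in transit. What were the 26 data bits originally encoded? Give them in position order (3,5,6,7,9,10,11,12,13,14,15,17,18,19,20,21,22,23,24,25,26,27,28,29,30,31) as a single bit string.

s1: b1⊕b3⊕b5⊕b7⊕b9⊕b11⊕b13⊕b15⊕b17⊕b19⊕b21⊕b23⊕b25⊕b27⊕b29⊕b31 = 0⊕0⊕1⊕1⊕0⊕1⊕1⊕0⊕0⊕1⊕0⊕0⊕1⊕0⊕1⊕0 = 1
s2: b2⊕b3⊕b6⊕b7⊕b10⊕b11⊕b14⊕b15⊕b18⊕b19⊕b22⊕b23⊕b26⊕b27⊕b30⊕b31 = 0⊕0⊕1⊕1⊕0⊕1⊕0⊕0⊕1⊕1⊕1⊕0⊕0⊕0⊕1⊕0 = 1
s4: b4⊕b5⊕b6⊕b7⊕b12⊕b13⊕b14⊕b15⊕b20⊕b21⊕b22⊕b23⊕b28⊕b29⊕b30⊕b31 = 1⊕1⊕1⊕1⊕0⊕1⊕0⊕0⊕0⊕0⊕1⊕0⊕1⊕1⊕1⊕0 = 1
s8: b8⊕b9⊕b10⊕b11⊕b12⊕b13⊕b14⊕b15⊕b24⊕b25⊕b26⊕b27⊕b28⊕b29⊕b30⊕b31 = 1⊕0⊕0⊕1⊕0⊕1⊕0⊕0⊕1⊕1⊕0⊕0⊕1⊕1⊕1⊕0 = 0
s16: b16⊕b17⊕b18⊕b19⊕b20⊕b21⊕b22⊕b23⊕b24⊕b25⊕b26⊕b27⊕b28⊕b29⊕b30⊕b31 = 1⊕0⊕1⊕1⊕0⊕0⊕1⊕0⊕1⊕1⊕0⊕0⊕1⊕1⊕1⊕0 = 1
Syndrome (s16...s1) = 10111 → position 23.
Flip bit 23: corrected codeword = 0001111100101001011001111001110
Data bits at positions 3,5,6,7,9,10,11,12,13,14,15,17,18,19,20,21,22,23,24,25,26,27,28,29,30,31: 01110010100011001111001110

01110010100011001111001110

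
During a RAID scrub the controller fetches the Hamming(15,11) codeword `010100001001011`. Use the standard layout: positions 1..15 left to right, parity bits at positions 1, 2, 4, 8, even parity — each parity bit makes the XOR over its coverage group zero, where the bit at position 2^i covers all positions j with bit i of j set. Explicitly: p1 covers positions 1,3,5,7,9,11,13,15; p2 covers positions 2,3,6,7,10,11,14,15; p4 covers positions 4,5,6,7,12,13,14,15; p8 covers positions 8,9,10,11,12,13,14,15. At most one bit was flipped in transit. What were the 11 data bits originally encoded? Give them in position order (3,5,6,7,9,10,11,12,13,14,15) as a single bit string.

00001001011

s1: b1⊕b3⊕b5⊕b7⊕b9⊕b11⊕b13⊕b15 = 0⊕0⊕0⊕0⊕1⊕0⊕0⊕1 = 0
s2: b2⊕b3⊕b6⊕b7⊕b10⊕b11⊕b14⊕b15 = 1⊕0⊕0⊕0⊕0⊕0⊕1⊕1 = 1
s4: b4⊕b5⊕b6⊕b7⊕b12⊕b13⊕b14⊕b15 = 1⊕0⊕0⊕0⊕1⊕0⊕1⊕1 = 0
s8: b8⊕b9⊕b10⊕b11⊕b12⊕b13⊕b14⊕b15 = 0⊕1⊕0⊕0⊕1⊕0⊕1⊕1 = 0
Syndrome (s8...s1) = 0010 → position 2.
Flip bit 2: corrected codeword = 000100001001011
Data bits at positions 3,5,6,7,9,10,11,12,13,14,15: 00001001011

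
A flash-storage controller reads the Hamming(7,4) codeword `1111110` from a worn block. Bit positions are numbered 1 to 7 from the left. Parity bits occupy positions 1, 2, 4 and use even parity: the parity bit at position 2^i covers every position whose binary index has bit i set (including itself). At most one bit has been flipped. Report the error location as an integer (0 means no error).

s1: b1⊕b3⊕b5⊕b7 = 1⊕1⊕1⊕0 = 1
s2: b2⊕b3⊕b6⊕b7 = 1⊕1⊕1⊕0 = 1
s4: b4⊕b5⊕b6⊕b7 = 1⊕1⊕1⊕0 = 1
Syndrome (s4...s1) = 111 → position 7.

7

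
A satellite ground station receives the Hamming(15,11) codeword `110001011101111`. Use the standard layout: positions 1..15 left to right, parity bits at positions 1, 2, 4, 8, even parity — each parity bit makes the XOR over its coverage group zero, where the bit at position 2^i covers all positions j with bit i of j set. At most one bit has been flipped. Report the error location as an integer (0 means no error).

s1: b1⊕b3⊕b5⊕b7⊕b9⊕b11⊕b13⊕b15 = 1⊕0⊕0⊕0⊕1⊕0⊕1⊕1 = 0
s2: b2⊕b3⊕b6⊕b7⊕b10⊕b11⊕b14⊕b15 = 1⊕0⊕1⊕0⊕1⊕0⊕1⊕1 = 1
s4: b4⊕b5⊕b6⊕b7⊕b12⊕b13⊕b14⊕b15 = 0⊕0⊕1⊕0⊕1⊕1⊕1⊕1 = 1
s8: b8⊕b9⊕b10⊕b11⊕b12⊕b13⊕b14⊕b15 = 1⊕1⊕1⊕0⊕1⊕1⊕1⊕1 = 1
Syndrome (s8...s1) = 1110 → position 14.

14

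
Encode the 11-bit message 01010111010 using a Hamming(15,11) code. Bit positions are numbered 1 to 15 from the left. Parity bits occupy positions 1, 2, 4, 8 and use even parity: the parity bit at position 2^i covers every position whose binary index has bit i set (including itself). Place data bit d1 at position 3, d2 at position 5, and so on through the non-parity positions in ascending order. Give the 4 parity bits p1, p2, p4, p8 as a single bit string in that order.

1000

Place data bits at non-power-of-two positions: b3=0, b5=1, b6=0, b7=1, b9=0, b10=1, b11=1, b12=1, b13=0, b14=1, b15=0.
p1 = XOR of data positions {3,5,7,9,11,13,15} = 0⊕1⊕1⊕0⊕1⊕0⊕0 = 1
p2 = XOR of data positions {3,6,7,10,11,14,15} = 0⊕0⊕1⊕1⊕1⊕1⊕0 = 0
p4 = XOR of data positions {5,6,7,12,13,14,15} = 1⊕0⊕1⊕1⊕0⊕1⊕0 = 0
p8 = XOR of data positions {9,10,11,12,13,14,15} = 0⊕1⊕1⊕1⊕0⊕1⊕0 = 0
Parity bits p1,p2,p4,p8 = 1000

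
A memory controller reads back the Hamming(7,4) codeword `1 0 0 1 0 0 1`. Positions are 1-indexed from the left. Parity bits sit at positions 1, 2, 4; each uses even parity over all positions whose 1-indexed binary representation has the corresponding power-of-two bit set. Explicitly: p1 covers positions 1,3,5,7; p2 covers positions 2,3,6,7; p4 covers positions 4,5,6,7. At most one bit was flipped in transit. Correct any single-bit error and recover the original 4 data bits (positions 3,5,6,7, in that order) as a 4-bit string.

0001

s1: b1⊕b3⊕b5⊕b7 = 1⊕0⊕0⊕1 = 0
s2: b2⊕b3⊕b6⊕b7 = 0⊕0⊕0⊕1 = 1
s4: b4⊕b5⊕b6⊕b7 = 1⊕0⊕0⊕1 = 0
Syndrome (s4...s1) = 010 → position 2.
Flip bit 2: corrected codeword = 1101001
Data bits at positions 3,5,6,7: 0001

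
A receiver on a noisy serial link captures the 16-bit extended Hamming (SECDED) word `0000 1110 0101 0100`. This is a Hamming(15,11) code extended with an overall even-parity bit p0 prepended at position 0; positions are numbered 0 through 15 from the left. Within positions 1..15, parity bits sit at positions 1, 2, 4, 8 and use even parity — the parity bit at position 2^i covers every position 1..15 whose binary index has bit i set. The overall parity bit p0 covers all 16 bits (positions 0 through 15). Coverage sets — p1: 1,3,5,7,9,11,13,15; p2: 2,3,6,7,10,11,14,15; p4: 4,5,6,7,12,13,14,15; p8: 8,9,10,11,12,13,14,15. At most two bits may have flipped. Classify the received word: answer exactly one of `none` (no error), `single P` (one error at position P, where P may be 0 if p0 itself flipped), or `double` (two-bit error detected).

double

s1: b1⊕b3⊕b5⊕b7⊕b9⊕b11⊕b13⊕b15 = 0⊕0⊕1⊕0⊕1⊕1⊕1⊕0 = 0
s2: b2⊕b3⊕b6⊕b7⊕b10⊕b11⊕b14⊕b15 = 0⊕0⊕1⊕0⊕0⊕1⊕0⊕0 = 0
s4: b4⊕b5⊕b6⊕b7⊕b12⊕b13⊕b14⊕b15 = 1⊕1⊕1⊕0⊕0⊕1⊕0⊕0 = 0
s8: b8⊕b9⊕b10⊕b11⊕b12⊕b13⊕b14⊕b15 = 0⊕1⊕0⊕1⊕0⊕1⊕0⊕0 = 1
Syndrome (s8...s1) = 1000 → position 8.
Overall parity (XOR of all 16 bits, including p0): 0⊕0⊕0⊕0⊕1⊕1⊕1⊕0⊕0⊕1⊕0⊕1⊕0⊕1⊕0⊕0 = 0
Overall=0, syndrome position=8 → double-bit error detected (uncorrectable).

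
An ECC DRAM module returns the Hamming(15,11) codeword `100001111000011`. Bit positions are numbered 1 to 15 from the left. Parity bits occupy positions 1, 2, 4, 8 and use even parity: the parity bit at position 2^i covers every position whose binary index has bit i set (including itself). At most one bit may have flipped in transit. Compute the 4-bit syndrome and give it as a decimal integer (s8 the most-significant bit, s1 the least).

0

s1: b1⊕b3⊕b5⊕b7⊕b9⊕b11⊕b13⊕b15 = 1⊕0⊕0⊕1⊕1⊕0⊕0⊕1 = 0
s2: b2⊕b3⊕b6⊕b7⊕b10⊕b11⊕b14⊕b15 = 0⊕0⊕1⊕1⊕0⊕0⊕1⊕1 = 0
s4: b4⊕b5⊕b6⊕b7⊕b12⊕b13⊕b14⊕b15 = 0⊕0⊕1⊕1⊕0⊕0⊕1⊕1 = 0
s8: b8⊕b9⊕b10⊕b11⊕b12⊕b13⊕b14⊕b15 = 1⊕1⊕0⊕0⊕0⊕0⊕1⊕1 = 0
Syndrome (s8...s1) = 0000 → position 0 (no error).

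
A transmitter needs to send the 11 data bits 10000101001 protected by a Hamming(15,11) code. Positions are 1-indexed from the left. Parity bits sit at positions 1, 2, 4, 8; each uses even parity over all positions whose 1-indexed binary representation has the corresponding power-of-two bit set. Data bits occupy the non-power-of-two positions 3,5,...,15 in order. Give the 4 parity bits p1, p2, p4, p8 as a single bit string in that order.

Place data bits at non-power-of-two positions: b3=1, b5=0, b6=0, b7=0, b9=0, b10=1, b11=0, b12=1, b13=0, b14=0, b15=1.
p1 = XOR of data positions {3,5,7,9,11,13,15} = 1⊕0⊕0⊕0⊕0⊕0⊕1 = 0
p2 = XOR of data positions {3,6,7,10,11,14,15} = 1⊕0⊕0⊕1⊕0⊕0⊕1 = 1
p4 = XOR of data positions {5,6,7,12,13,14,15} = 0⊕0⊕0⊕1⊕0⊕0⊕1 = 0
p8 = XOR of data positions {9,10,11,12,13,14,15} = 0⊕1⊕0⊕1⊕0⊕0⊕1 = 1
Parity bits p1,p2,p4,p8 = 0101

0101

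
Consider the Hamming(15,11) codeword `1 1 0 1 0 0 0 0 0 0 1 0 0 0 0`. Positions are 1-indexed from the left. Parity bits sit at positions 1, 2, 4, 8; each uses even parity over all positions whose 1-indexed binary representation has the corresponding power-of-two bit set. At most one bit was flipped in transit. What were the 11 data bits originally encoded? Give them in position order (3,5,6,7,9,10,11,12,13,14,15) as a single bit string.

00000011000

s1: b1⊕b3⊕b5⊕b7⊕b9⊕b11⊕b13⊕b15 = 1⊕0⊕0⊕0⊕0⊕1⊕0⊕0 = 0
s2: b2⊕b3⊕b6⊕b7⊕b10⊕b11⊕b14⊕b15 = 1⊕0⊕0⊕0⊕0⊕1⊕0⊕0 = 0
s4: b4⊕b5⊕b6⊕b7⊕b12⊕b13⊕b14⊕b15 = 1⊕0⊕0⊕0⊕0⊕0⊕0⊕0 = 1
s8: b8⊕b9⊕b10⊕b11⊕b12⊕b13⊕b14⊕b15 = 0⊕0⊕0⊕1⊕0⊕0⊕0⊕0 = 1
Syndrome (s8...s1) = 1100 → position 12.
Flip bit 12: corrected codeword = 110100000011000
Data bits at positions 3,5,6,7,9,10,11,12,13,14,15: 00000011000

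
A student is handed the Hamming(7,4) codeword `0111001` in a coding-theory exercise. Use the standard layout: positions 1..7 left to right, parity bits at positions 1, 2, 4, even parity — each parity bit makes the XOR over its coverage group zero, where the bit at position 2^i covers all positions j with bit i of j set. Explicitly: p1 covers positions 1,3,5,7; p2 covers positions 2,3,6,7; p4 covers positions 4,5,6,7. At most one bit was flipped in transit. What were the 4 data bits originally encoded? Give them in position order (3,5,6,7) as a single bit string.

s1: b1⊕b3⊕b5⊕b7 = 0⊕1⊕0⊕1 = 0
s2: b2⊕b3⊕b6⊕b7 = 1⊕1⊕0⊕1 = 1
s4: b4⊕b5⊕b6⊕b7 = 1⊕0⊕0⊕1 = 0
Syndrome (s4...s1) = 010 → position 2.
Flip bit 2: corrected codeword = 0011001
Data bits at positions 3,5,6,7: 1001

1001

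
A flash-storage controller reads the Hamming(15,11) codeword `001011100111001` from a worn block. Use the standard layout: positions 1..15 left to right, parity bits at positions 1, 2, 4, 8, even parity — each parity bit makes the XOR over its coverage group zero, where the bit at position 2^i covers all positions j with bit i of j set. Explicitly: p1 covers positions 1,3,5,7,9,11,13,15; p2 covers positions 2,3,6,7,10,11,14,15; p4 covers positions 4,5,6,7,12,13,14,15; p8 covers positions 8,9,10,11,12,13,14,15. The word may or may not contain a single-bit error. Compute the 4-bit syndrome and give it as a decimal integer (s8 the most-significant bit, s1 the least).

s1: b1⊕b3⊕b5⊕b7⊕b9⊕b11⊕b13⊕b15 = 0⊕1⊕1⊕1⊕0⊕1⊕0⊕1 = 1
s2: b2⊕b3⊕b6⊕b7⊕b10⊕b11⊕b14⊕b15 = 0⊕1⊕1⊕1⊕1⊕1⊕0⊕1 = 0
s4: b4⊕b5⊕b6⊕b7⊕b12⊕b13⊕b14⊕b15 = 0⊕1⊕1⊕1⊕1⊕0⊕0⊕1 = 1
s8: b8⊕b9⊕b10⊕b11⊕b12⊕b13⊕b14⊕b15 = 0⊕0⊕1⊕1⊕1⊕0⊕0⊕1 = 0
Syndrome (s8...s1) = 0101 → position 5.

5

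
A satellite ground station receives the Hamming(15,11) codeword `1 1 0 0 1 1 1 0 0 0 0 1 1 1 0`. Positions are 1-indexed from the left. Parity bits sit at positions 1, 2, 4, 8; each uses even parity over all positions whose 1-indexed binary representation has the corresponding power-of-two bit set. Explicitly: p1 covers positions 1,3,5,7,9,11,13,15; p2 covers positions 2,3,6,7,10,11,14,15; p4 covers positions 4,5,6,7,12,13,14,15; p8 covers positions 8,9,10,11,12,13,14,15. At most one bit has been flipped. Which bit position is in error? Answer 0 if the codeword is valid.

8

s1: b1⊕b3⊕b5⊕b7⊕b9⊕b11⊕b13⊕b15 = 1⊕0⊕1⊕1⊕0⊕0⊕1⊕0 = 0
s2: b2⊕b3⊕b6⊕b7⊕b10⊕b11⊕b14⊕b15 = 1⊕0⊕1⊕1⊕0⊕0⊕1⊕0 = 0
s4: b4⊕b5⊕b6⊕b7⊕b12⊕b13⊕b14⊕b15 = 0⊕1⊕1⊕1⊕1⊕1⊕1⊕0 = 0
s8: b8⊕b9⊕b10⊕b11⊕b12⊕b13⊕b14⊕b15 = 0⊕0⊕0⊕0⊕1⊕1⊕1⊕0 = 1
Syndrome (s8...s1) = 1000 → position 8.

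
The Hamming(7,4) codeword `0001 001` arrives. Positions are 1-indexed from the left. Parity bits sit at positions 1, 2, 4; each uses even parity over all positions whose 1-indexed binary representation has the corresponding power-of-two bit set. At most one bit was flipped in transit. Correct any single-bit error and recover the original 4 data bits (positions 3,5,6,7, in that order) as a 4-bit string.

s1: b1⊕b3⊕b5⊕b7 = 0⊕0⊕0⊕1 = 1
s2: b2⊕b3⊕b6⊕b7 = 0⊕0⊕0⊕1 = 1
s4: b4⊕b5⊕b6⊕b7 = 1⊕0⊕0⊕1 = 0
Syndrome (s4...s1) = 011 → position 3.
Flip bit 3: corrected codeword = 0011001
Data bits at positions 3,5,6,7: 1001

1001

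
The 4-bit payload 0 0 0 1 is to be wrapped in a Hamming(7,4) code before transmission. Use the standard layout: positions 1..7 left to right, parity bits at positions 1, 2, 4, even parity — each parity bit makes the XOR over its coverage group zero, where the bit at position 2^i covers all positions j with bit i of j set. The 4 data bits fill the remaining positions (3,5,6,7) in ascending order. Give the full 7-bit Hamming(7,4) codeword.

1101001

Place data bits at non-power-of-two positions: b3=0, b5=0, b6=0, b7=1.
p1 = XOR of data positions {3,5,7} = 0⊕0⊕1 = 1
p2 = XOR of data positions {3,6,7} = 0⊕0⊕1 = 1
p4 = XOR of data positions {5,6,7} = 0⊕0⊕1 = 1
Codeword b1..b7 = 1101001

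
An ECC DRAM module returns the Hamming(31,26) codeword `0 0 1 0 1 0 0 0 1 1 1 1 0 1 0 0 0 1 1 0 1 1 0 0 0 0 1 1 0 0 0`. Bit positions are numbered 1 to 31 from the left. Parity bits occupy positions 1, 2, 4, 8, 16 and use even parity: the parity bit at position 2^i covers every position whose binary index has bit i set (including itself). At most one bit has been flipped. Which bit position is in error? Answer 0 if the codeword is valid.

s1: b1⊕b3⊕b5⊕b7⊕b9⊕b11⊕b13⊕b15⊕b17⊕b19⊕b21⊕b23⊕b25⊕b27⊕b29⊕b31 = 0⊕1⊕1⊕0⊕1⊕1⊕0⊕0⊕0⊕1⊕1⊕0⊕0⊕1⊕0⊕0 = 1
s2: b2⊕b3⊕b6⊕b7⊕b10⊕b11⊕b14⊕b15⊕b18⊕b19⊕b22⊕b23⊕b26⊕b27⊕b30⊕b31 = 0⊕1⊕0⊕0⊕1⊕1⊕1⊕0⊕1⊕1⊕1⊕0⊕0⊕1⊕0⊕0 = 0
s4: b4⊕b5⊕b6⊕b7⊕b12⊕b13⊕b14⊕b15⊕b20⊕b21⊕b22⊕b23⊕b28⊕b29⊕b30⊕b31 = 0⊕1⊕0⊕0⊕1⊕0⊕1⊕0⊕0⊕1⊕1⊕0⊕1⊕0⊕0⊕0 = 0
s8: b8⊕b9⊕b10⊕b11⊕b12⊕b13⊕b14⊕b15⊕b24⊕b25⊕b26⊕b27⊕b28⊕b29⊕b30⊕b31 = 0⊕1⊕1⊕1⊕1⊕0⊕1⊕0⊕0⊕0⊕0⊕1⊕1⊕0⊕0⊕0 = 1
s16: b16⊕b17⊕b18⊕b19⊕b20⊕b21⊕b22⊕b23⊕b24⊕b25⊕b26⊕b27⊕b28⊕b29⊕b30⊕b31 = 0⊕0⊕1⊕1⊕0⊕1⊕1⊕0⊕0⊕0⊕0⊕1⊕1⊕0⊕0⊕0 = 0
Syndrome (s16...s1) = 01001 → position 9.

9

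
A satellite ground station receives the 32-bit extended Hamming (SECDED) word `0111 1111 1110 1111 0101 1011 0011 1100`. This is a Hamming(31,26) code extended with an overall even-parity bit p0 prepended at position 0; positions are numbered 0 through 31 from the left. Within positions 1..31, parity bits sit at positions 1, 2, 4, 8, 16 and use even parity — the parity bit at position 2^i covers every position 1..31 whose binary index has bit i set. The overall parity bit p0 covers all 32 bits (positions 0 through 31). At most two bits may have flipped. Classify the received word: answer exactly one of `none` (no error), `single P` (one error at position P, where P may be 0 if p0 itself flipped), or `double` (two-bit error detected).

single 28

s1: b1⊕b3⊕b5⊕b7⊕b9⊕b11⊕b13⊕b15⊕b17⊕b19⊕b21⊕b23⊕b25⊕b27⊕b29⊕b31 = 1⊕1⊕1⊕1⊕1⊕0⊕1⊕1⊕1⊕1⊕0⊕1⊕0⊕1⊕1⊕0 = 0
s2: b2⊕b3⊕b6⊕b7⊕b10⊕b11⊕b14⊕b15⊕b18⊕b19⊕b22⊕b23⊕b26⊕b27⊕b30⊕b31 = 1⊕1⊕1⊕1⊕1⊕0⊕1⊕1⊕0⊕1⊕1⊕1⊕1⊕1⊕0⊕0 = 0
s4: b4⊕b5⊕b6⊕b7⊕b12⊕b13⊕b14⊕b15⊕b20⊕b21⊕b22⊕b23⊕b28⊕b29⊕b30⊕b31 = 1⊕1⊕1⊕1⊕1⊕1⊕1⊕1⊕1⊕0⊕1⊕1⊕1⊕1⊕0⊕0 = 1
s8: b8⊕b9⊕b10⊕b11⊕b12⊕b13⊕b14⊕b15⊕b24⊕b25⊕b26⊕b27⊕b28⊕b29⊕b30⊕b31 = 1⊕1⊕1⊕0⊕1⊕1⊕1⊕1⊕0⊕0⊕1⊕1⊕1⊕1⊕0⊕0 = 1
s16: b16⊕b17⊕b18⊕b19⊕b20⊕b21⊕b22⊕b23⊕b24⊕b25⊕b26⊕b27⊕b28⊕b29⊕b30⊕b31 = 0⊕1⊕0⊕1⊕1⊕0⊕1⊕1⊕0⊕0⊕1⊕1⊕1⊕1⊕0⊕0 = 1
Syndrome (s16...s1) = 11100 → position 28.
Overall parity (XOR of all 32 bits, including p0): 0⊕1⊕1⊕1⊕1⊕1⊕1⊕1⊕1⊕1⊕1⊕0⊕1⊕1⊕1⊕1⊕0⊕1⊕0⊕1⊕1⊕0⊕1⊕1⊕0⊕0⊕1⊕1⊕1⊕1⊕0⊕0 = 1
Overall=1, syndrome position=28 → single-bit error at position 28.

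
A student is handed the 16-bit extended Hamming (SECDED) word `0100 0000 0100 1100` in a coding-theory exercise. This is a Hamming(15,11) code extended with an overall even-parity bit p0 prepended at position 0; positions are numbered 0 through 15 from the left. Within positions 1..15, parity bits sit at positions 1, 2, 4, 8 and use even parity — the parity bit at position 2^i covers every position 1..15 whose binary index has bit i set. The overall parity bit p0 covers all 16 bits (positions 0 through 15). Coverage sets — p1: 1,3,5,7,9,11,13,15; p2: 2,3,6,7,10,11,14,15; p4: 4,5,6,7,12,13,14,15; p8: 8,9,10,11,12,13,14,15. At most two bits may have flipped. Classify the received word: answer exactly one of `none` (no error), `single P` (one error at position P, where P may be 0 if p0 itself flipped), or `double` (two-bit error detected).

s1: b1⊕b3⊕b5⊕b7⊕b9⊕b11⊕b13⊕b15 = 1⊕0⊕0⊕0⊕1⊕0⊕1⊕0 = 1
s2: b2⊕b3⊕b6⊕b7⊕b10⊕b11⊕b14⊕b15 = 0⊕0⊕0⊕0⊕0⊕0⊕0⊕0 = 0
s4: b4⊕b5⊕b6⊕b7⊕b12⊕b13⊕b14⊕b15 = 0⊕0⊕0⊕0⊕1⊕1⊕0⊕0 = 0
s8: b8⊕b9⊕b10⊕b11⊕b12⊕b13⊕b14⊕b15 = 0⊕1⊕0⊕0⊕1⊕1⊕0⊕0 = 1
Syndrome (s8...s1) = 1001 → position 9.
Overall parity (XOR of all 16 bits, including p0): 0⊕1⊕0⊕0⊕0⊕0⊕0⊕0⊕0⊕1⊕0⊕0⊕1⊕1⊕0⊕0 = 0
Overall=0, syndrome position=9 → double-bit error detected (uncorrectable).

double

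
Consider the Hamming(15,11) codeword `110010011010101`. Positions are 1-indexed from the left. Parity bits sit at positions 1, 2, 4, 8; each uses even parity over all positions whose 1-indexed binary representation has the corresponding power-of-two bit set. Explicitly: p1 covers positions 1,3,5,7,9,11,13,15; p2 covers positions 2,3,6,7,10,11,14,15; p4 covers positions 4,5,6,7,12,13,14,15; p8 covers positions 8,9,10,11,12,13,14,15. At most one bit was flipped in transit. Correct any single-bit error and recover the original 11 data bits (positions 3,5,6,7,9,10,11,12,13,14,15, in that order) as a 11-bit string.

s1: b1⊕b3⊕b5⊕b7⊕b9⊕b11⊕b13⊕b15 = 1⊕0⊕1⊕0⊕1⊕1⊕1⊕1 = 0
s2: b2⊕b3⊕b6⊕b7⊕b10⊕b11⊕b14⊕b15 = 1⊕0⊕0⊕0⊕0⊕1⊕0⊕1 = 1
s4: b4⊕b5⊕b6⊕b7⊕b12⊕b13⊕b14⊕b15 = 0⊕1⊕0⊕0⊕0⊕1⊕0⊕1 = 1
s8: b8⊕b9⊕b10⊕b11⊕b12⊕b13⊕b14⊕b15 = 1⊕1⊕0⊕1⊕0⊕1⊕0⊕1 = 1
Syndrome (s8...s1) = 1110 → position 14.
Flip bit 14: corrected codeword = 110010011010111
Data bits at positions 3,5,6,7,9,10,11,12,13,14,15: 01001010111

01001010111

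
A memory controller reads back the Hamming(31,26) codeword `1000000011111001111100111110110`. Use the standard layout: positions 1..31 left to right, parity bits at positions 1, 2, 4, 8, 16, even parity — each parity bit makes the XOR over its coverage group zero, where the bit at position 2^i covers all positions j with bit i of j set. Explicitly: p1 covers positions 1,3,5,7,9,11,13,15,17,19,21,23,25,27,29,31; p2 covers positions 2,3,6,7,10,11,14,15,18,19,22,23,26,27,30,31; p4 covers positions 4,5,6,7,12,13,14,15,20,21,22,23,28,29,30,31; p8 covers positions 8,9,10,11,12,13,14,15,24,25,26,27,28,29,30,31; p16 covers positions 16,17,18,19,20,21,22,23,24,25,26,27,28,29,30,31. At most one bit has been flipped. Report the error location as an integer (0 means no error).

s1: b1⊕b3⊕b5⊕b7⊕b9⊕b11⊕b13⊕b15⊕b17⊕b19⊕b21⊕b23⊕b25⊕b27⊕b29⊕b31 = 1⊕0⊕0⊕0⊕1⊕1⊕1⊕0⊕1⊕1⊕0⊕1⊕1⊕1⊕1⊕0 = 0
s2: b2⊕b3⊕b6⊕b7⊕b10⊕b11⊕b14⊕b15⊕b18⊕b19⊕b22⊕b23⊕b26⊕b27⊕b30⊕b31 = 0⊕0⊕0⊕0⊕1⊕1⊕0⊕0⊕1⊕1⊕0⊕1⊕1⊕1⊕1⊕0 = 0
s4: b4⊕b5⊕b6⊕b7⊕b12⊕b13⊕b14⊕b15⊕b20⊕b21⊕b22⊕b23⊕b28⊕b29⊕b30⊕b31 = 0⊕0⊕0⊕0⊕1⊕1⊕0⊕0⊕1⊕0⊕0⊕1⊕0⊕1⊕1⊕0 = 0
s8: b8⊕b9⊕b10⊕b11⊕b12⊕b13⊕b14⊕b15⊕b24⊕b25⊕b26⊕b27⊕b28⊕b29⊕b30⊕b31 = 0⊕1⊕1⊕1⊕1⊕1⊕0⊕0⊕1⊕1⊕1⊕1⊕0⊕1⊕1⊕0 = 1
s16: b16⊕b17⊕b18⊕b19⊕b20⊕b21⊕b22⊕b23⊕b24⊕b25⊕b26⊕b27⊕b28⊕b29⊕b30⊕b31 = 1⊕1⊕1⊕1⊕1⊕0⊕0⊕1⊕1⊕1⊕1⊕1⊕0⊕1⊕1⊕0 = 0
Syndrome (s16...s1) = 01000 → position 8.

8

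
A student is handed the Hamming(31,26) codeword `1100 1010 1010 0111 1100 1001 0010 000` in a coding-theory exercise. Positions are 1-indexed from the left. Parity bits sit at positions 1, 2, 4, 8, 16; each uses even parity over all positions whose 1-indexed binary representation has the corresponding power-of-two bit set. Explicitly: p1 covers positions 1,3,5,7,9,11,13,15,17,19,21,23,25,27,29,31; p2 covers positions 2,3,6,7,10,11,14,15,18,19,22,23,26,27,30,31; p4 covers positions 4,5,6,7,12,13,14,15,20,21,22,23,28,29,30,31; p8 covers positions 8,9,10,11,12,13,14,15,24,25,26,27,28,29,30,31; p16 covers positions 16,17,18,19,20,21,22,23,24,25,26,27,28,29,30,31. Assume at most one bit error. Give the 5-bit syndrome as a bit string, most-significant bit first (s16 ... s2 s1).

s1: b1⊕b3⊕b5⊕b7⊕b9⊕b11⊕b13⊕b15⊕b17⊕b19⊕b21⊕b23⊕b25⊕b27⊕b29⊕b31 = 1⊕0⊕1⊕1⊕1⊕1⊕0⊕1⊕1⊕0⊕1⊕0⊕0⊕1⊕0⊕0 = 1
s2: b2⊕b3⊕b6⊕b7⊕b10⊕b11⊕b14⊕b15⊕b18⊕b19⊕b22⊕b23⊕b26⊕b27⊕b30⊕b31 = 1⊕0⊕0⊕1⊕0⊕1⊕1⊕1⊕1⊕0⊕0⊕0⊕0⊕1⊕0⊕0 = 1
s4: b4⊕b5⊕b6⊕b7⊕b12⊕b13⊕b14⊕b15⊕b20⊕b21⊕b22⊕b23⊕b28⊕b29⊕b30⊕b31 = 0⊕1⊕0⊕1⊕0⊕0⊕1⊕1⊕0⊕1⊕0⊕0⊕0⊕0⊕0⊕0 = 1
s8: b8⊕b9⊕b10⊕b11⊕b12⊕b13⊕b14⊕b15⊕b24⊕b25⊕b26⊕b27⊕b28⊕b29⊕b30⊕b31 = 0⊕1⊕0⊕1⊕0⊕0⊕1⊕1⊕1⊕0⊕0⊕1⊕0⊕0⊕0⊕0 = 0
s16: b16⊕b17⊕b18⊕b19⊕b20⊕b21⊕b22⊕b23⊕b24⊕b25⊕b26⊕b27⊕b28⊕b29⊕b30⊕b31 = 1⊕1⊕1⊕0⊕0⊕1⊕0⊕0⊕1⊕0⊕0⊕1⊕0⊕0⊕0⊕0 = 0
Syndrome (s16...s1) = 00111 → position 7.

00111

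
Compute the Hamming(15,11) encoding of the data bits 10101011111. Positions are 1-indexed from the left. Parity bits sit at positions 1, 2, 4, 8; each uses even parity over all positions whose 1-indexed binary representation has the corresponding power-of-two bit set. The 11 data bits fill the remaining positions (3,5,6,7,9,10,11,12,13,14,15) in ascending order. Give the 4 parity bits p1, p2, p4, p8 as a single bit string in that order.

Place data bits at non-power-of-two positions: b3=1, b5=0, b6=1, b7=0, b9=1, b10=0, b11=1, b12=1, b13=1, b14=1, b15=1.
p1 = XOR of data positions {3,5,7,9,11,13,15} = 1⊕0⊕0⊕1⊕1⊕1⊕1 = 1
p2 = XOR of data positions {3,6,7,10,11,14,15} = 1⊕1⊕0⊕0⊕1⊕1⊕1 = 1
p4 = XOR of data positions {5,6,7,12,13,14,15} = 0⊕1⊕0⊕1⊕1⊕1⊕1 = 1
p8 = XOR of data positions {9,10,11,12,13,14,15} = 1⊕0⊕1⊕1⊕1⊕1⊕1 = 0
Parity bits p1,p2,p4,p8 = 1110

1110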